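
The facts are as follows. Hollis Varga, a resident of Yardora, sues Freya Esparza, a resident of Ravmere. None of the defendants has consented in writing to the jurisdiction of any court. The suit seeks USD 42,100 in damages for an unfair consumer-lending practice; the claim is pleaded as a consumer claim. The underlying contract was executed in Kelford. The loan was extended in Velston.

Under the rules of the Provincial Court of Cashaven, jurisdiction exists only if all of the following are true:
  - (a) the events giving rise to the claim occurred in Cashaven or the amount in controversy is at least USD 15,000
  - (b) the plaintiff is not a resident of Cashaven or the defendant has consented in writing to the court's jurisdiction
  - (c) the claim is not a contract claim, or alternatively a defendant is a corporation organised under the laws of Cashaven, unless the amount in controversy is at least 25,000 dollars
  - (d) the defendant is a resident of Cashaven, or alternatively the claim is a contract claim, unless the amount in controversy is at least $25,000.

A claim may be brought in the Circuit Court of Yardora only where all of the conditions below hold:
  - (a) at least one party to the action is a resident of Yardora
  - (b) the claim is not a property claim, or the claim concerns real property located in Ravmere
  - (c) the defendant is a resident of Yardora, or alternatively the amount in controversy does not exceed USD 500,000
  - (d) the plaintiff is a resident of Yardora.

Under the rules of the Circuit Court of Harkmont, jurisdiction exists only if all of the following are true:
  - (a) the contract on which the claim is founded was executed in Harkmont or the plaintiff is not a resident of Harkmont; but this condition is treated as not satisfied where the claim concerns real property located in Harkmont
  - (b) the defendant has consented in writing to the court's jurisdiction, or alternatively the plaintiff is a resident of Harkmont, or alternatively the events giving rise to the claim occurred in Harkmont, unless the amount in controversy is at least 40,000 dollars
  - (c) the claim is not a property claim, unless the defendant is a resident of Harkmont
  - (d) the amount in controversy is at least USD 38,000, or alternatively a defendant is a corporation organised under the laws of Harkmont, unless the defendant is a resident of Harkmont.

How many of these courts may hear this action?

3

The Provincial Court of Cashaven:
  (a) The amount in controversy is $42,100, which meets the $15,000 floor — that alternative is enough. Condition met.
  (b) The plaintiff resides in Yardora, which is not Cashaven, which satisfies one of the alternatives. Met.
  (c) The claim is a consumer claim, not a contract claim, so this disjunct is met. Satisfied.
  (d) The defendant resides in Ravmere, not Cashaven; the claim is a consumer claim, not a contract claim — none of the alternatives is met. However, the amount in controversy is $42,100, which meets the USD 25,000 floor, so the 'unless' proviso supplies this condition. Condition met.
  → Jurisdiction lies.
The Circuit Court of Yardora:
  (a) Hollis Varga resides in Yardora. Satisfied.
  (b) The claim is a consumer claim, not a property claim, which satisfies one of the alternatives. Met.
  (c) The amount in controversy is $42,100, within the USD 500,000 ceiling, which satisfies one of the alternatives. Satisfied.
  (d) The plaintiff resides in Yardora. Met.
  → Every requirement is satisfied — jurisdiction.
The Circuit Court of Harkmont:
  (a) The plaintiff resides in Yardora, which is not Harkmont, so this disjunct is met. The carve-out does not apply: the claim does not concern real property. Satisfied.
  (b) No such written consent has been filed; the plaintiff resides in Yardora, not Harkmont; the operative events occurred in Velston, not Harkmont — no alternative holds. However, the amount in controversy is 42,100 dollars, which meets the USD 40,000 floor, so the 'unless' proviso supplies this condition. Condition met.
  (c) The claim is a consumer claim, not a property claim. Met.
  (d) The amount in controversy is USD 42,100, which meets the 38,000 dollars floor, so this disjunct is met. Satisfied.
  → Jurisdiction lies.
Courts with jurisdiction: the Provincial Court of Cashaven, the Circuit Court of Yardora, the Circuit Court of Harkmont — 3 in total.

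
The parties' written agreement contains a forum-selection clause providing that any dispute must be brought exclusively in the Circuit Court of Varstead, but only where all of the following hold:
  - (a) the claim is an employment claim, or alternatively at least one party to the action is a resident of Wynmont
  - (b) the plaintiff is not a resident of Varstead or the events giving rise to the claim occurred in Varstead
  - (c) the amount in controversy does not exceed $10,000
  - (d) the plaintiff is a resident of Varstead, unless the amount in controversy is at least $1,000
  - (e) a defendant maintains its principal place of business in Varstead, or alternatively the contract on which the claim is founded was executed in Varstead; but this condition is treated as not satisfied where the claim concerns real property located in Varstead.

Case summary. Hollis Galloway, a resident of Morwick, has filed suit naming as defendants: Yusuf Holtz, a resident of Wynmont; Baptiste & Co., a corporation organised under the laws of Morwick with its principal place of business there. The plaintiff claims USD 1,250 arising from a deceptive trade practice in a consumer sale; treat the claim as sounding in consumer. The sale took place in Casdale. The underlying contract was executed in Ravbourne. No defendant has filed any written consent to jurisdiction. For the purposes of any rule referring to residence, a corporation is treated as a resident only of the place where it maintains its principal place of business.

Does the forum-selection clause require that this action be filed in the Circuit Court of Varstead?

The Circuit Court of Varstead:
  (a) Yusuf Holtz resides in Wynmont, which satisfies one of the alternatives. Satisfied.
  (b) The plaintiff resides in Morwick, which is not Varstead, so one alternative holds. Satisfied.
  (c) The amount in controversy is $1,250, within the $10,000 ceiling. Condition met.
  (d) The plaintiff resides in Morwick, not Varstead. The proviso rescues it, though: the amount in controversy is USD 1,250, which meets the $1,000 floor. Met.
  (e) The corporate defendant(s) have their principal place of business in Morwick, not Varstead; the contract was executed in Ravbourne, not Varstead — none of the alternatives is met. Fails.
  → The clause does not apply.

No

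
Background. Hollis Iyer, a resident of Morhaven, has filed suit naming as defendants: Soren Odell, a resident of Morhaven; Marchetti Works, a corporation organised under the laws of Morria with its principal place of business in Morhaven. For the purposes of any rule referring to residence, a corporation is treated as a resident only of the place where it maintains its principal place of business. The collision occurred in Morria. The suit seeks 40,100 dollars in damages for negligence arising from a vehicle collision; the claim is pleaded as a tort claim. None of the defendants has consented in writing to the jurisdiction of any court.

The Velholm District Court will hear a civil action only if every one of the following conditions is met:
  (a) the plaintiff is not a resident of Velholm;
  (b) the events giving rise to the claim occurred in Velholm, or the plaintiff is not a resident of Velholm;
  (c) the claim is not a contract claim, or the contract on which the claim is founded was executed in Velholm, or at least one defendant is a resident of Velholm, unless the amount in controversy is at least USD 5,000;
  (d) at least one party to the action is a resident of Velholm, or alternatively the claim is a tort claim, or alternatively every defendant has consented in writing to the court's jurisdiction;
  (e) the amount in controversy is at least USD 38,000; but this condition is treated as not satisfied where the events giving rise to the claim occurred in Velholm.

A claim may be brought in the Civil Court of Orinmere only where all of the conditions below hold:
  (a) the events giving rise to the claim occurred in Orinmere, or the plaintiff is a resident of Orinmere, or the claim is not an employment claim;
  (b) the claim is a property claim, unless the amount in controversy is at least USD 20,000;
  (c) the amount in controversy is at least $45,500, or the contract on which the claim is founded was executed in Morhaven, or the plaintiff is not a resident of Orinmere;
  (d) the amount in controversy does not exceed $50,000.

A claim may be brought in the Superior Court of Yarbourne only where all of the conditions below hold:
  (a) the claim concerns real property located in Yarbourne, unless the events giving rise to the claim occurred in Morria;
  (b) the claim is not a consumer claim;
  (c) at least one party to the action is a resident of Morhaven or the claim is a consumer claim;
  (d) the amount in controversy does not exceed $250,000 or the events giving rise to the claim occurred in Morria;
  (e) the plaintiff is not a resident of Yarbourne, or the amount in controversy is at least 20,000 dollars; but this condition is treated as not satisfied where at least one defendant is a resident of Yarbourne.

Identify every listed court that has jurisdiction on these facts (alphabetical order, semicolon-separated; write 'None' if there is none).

The Velholm District Court:
  (a) The plaintiff resides in Morhaven, which is not Velholm. Condition met.
  (b) The plaintiff resides in Morhaven, which is not Velholm, so this disjunct is met. Satisfied.
  (c) The claim is a tort claim, not a contract claim, which satisfies one of the alternatives. Condition met.
  (d) The claim is a tort claim, so this disjunct is met. Met.
  (e) The amount in controversy is USD 40,100, which meets the USD 38,000 floor. The exception is not triggered, since the operative events occurred in Morria, not Velholm. Condition met.
  → All conditions met; jurisdiction exists.
The Civil Court of Orinmere:
  (a) The claim is a tort claim, not an employment claim, which satisfies one of the alternatives. Condition met.
  (b) The claim is a tort claim, not a property claim. However, the amount in controversy is USD 40,100, which meets the $20,000 floor, so the 'unless' proviso supplies this condition. Condition met.
  (c) The plaintiff resides in Morhaven, which is not Orinmere, so one alternative holds. Met.
  (d) The amount in controversy is 40,100 dollars, within the USD 50,000 ceiling. Met.
  → All conditions met; jurisdiction exists.
The Superior Court of Yarbourne:
  (a) The claim does not concern real property. But the operative events occurred in Morria, and the 'unless' clause therefore excuses the requirement. Satisfied.
  (b) The claim is a tort claim, not a consumer claim. Condition met.
  (c) Hollis Iyer resides in Morhaven, so one alternative holds. Satisfied.
  (d) The amount in controversy is USD 40,100, within the USD 250,000 ceiling, so this disjunct is met. Condition met.
  (e) The plaintiff resides in Morhaven, which is not Yarbourne, so one alternative holds. The carve-out does not apply: no defendant resides in Yarbourne (they reside in Morhaven, Morhaven). Condition met.
  → Every requirement is satisfied — jurisdiction.

the Civil Court of Orinmere; the Superior Court of Yarbourne; the Velholm District Court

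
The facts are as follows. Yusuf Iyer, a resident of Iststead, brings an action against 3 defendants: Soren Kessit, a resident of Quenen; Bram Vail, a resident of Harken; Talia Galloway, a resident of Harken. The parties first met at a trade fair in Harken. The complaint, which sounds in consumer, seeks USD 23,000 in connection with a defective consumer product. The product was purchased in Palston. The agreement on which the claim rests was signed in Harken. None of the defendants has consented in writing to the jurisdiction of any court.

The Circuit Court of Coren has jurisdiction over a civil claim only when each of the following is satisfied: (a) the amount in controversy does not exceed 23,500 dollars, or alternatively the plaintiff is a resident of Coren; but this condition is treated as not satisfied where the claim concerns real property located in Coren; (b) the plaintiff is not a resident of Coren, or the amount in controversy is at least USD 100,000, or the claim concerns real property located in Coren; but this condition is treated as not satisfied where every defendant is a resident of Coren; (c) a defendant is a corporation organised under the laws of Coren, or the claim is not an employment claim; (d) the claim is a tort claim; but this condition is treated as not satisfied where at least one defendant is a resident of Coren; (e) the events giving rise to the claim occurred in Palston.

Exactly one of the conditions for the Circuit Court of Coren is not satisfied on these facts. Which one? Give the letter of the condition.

(d)

The Circuit Court of Coren:
  (a) The amount in controversy is 23,000 dollars, within the $23,500 ceiling, which satisfies one of the alternatives. And the carve-out is inapplicable — the claim does not concern real property. Met.
  (b) The plaintiff resides in Iststead, which is not Coren, which satisfies one of the alternatives. The carve-out does not apply: the defendants reside as follows — Soren Kessit in Quenen, Bram Vail in Harken, Talia Galloway in Harken — not all in Coren. Condition met.
  (c) The claim is a consumer claim, not an employment claim — that alternative is enough. Satisfied.
  (d) The claim is a consumer claim, not a tort claim. Fails.
  (e) The operative events occurred in Palston. Satisfied.
Only condition (d) fails.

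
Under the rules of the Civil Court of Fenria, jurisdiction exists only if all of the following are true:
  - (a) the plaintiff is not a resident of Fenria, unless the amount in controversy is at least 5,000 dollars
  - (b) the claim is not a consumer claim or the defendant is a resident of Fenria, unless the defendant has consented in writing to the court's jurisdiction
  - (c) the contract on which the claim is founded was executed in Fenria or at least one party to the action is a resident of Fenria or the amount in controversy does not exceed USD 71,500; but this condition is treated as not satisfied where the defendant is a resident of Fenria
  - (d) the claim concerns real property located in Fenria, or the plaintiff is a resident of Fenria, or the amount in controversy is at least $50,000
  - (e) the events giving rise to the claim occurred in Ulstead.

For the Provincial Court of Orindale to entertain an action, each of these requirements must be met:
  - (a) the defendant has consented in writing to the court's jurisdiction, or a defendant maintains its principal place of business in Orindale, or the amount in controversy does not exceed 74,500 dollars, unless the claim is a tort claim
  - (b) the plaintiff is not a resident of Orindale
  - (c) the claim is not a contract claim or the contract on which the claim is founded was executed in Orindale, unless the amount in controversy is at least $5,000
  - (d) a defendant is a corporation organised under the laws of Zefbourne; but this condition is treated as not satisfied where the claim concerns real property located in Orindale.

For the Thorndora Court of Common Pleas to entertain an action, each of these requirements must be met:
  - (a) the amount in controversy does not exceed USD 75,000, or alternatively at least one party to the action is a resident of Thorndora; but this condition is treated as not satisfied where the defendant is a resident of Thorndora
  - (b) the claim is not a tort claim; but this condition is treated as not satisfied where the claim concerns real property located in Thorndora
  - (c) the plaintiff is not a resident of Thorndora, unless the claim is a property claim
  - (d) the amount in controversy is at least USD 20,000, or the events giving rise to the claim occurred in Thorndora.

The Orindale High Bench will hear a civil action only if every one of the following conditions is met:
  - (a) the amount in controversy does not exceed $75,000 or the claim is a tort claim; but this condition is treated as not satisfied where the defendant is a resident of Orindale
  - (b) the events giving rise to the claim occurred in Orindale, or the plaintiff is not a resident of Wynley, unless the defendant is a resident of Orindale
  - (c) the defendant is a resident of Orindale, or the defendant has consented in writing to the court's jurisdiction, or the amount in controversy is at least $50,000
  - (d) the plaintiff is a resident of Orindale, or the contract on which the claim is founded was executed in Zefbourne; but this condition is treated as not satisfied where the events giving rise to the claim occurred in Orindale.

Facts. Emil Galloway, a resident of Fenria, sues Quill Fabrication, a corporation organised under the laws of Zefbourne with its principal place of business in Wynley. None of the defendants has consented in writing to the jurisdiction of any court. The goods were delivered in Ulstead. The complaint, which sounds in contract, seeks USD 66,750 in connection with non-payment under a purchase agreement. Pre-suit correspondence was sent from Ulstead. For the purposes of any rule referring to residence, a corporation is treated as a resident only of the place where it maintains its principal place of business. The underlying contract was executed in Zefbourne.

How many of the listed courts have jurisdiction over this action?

4

The Civil Court of Fenria:
  (a) The plaintiff resides in Fenria. The proviso rescues it, though: the amount in controversy is 66,750 dollars, which meets the $5,000 floor. Satisfied.
  (b) The claim is a contract claim, not a consumer claim, so one alternative holds. Satisfied.
  (c) Emil Galloway resides in Fenria, so one alternative holds. And the carve-out is inapplicable — the defendant resides in Wynley, not Fenria. Satisfied.
  (d) The plaintiff resides in Fenria, so one alternative holds. Satisfied.
  (e) The operative events occurred in Ulstead. Satisfied.
  → All conditions met; jurisdiction exists.
The Provincial Court of Orindale:
  (a) The amount in controversy is 66,750 dollars, within the USD 74,500 ceiling, so one alternative holds. Met.
  (b) The plaintiff resides in Fenria, which is not Orindale. Satisfied.
  (c) The claim is a contract claim; the contract was executed in Zefbourne, not Orindale — no alternative holds. But the amount in controversy is USD 66,750, which meets the 5,000 dollars floor, and the 'unless' clause therefore excuses the requirement. Met.
  (d) Quill Fabrication is organised under the laws of Zefbourne. The exception is not triggered, since the claim does not concern real property. Condition met.
  → The court has jurisdiction.
The Thorndora Court of Common Pleas:
  (a) The amount in controversy is $66,750, within the $75,000 ceiling, which satisfies one of the alternatives. And the carve-out is inapplicable — the defendant resides in Wynley, not Thorndora. Condition met.
  (b) The claim is a contract claim, not a tort claim. And the carve-out is inapplicable — the claim does not concern real property. Met.
  (c) The plaintiff resides in Fenria, which is not Thorndora. Met.
  (d) The amount in controversy is $66,750, which meets the 20,000 dollars floor, so this disjunct is met. Satisfied.
  → All conditions met; jurisdiction exists.
The Orindale High Bench:
  (a) The amount in controversy is $66,750, within the USD 75,000 ceiling, so this disjunct is met. The exception is not triggered, since the defendant resides in Wynley, not Orindale. Met.
  (b) The plaintiff resides in Fenria, which is not Wynley, which satisfies one of the alternatives. Condition met.
  (c) The amount in controversy is USD 66,750, which meets the 50,000 dollars floor, so this disjunct is met. Met.
  (d) The contract was executed in Zefbourne — that alternative is enough. The exception is not triggered, since the operative events occurred in Ulstead, not Orindale. Satisfied.
  → Jurisdiction lies.
Courts with jurisdiction: the Civil Court of Fenria, the Provincial Court of Orindale, the Thorndora Court of Common Pleas, the Orindale High Bench — 4 in total.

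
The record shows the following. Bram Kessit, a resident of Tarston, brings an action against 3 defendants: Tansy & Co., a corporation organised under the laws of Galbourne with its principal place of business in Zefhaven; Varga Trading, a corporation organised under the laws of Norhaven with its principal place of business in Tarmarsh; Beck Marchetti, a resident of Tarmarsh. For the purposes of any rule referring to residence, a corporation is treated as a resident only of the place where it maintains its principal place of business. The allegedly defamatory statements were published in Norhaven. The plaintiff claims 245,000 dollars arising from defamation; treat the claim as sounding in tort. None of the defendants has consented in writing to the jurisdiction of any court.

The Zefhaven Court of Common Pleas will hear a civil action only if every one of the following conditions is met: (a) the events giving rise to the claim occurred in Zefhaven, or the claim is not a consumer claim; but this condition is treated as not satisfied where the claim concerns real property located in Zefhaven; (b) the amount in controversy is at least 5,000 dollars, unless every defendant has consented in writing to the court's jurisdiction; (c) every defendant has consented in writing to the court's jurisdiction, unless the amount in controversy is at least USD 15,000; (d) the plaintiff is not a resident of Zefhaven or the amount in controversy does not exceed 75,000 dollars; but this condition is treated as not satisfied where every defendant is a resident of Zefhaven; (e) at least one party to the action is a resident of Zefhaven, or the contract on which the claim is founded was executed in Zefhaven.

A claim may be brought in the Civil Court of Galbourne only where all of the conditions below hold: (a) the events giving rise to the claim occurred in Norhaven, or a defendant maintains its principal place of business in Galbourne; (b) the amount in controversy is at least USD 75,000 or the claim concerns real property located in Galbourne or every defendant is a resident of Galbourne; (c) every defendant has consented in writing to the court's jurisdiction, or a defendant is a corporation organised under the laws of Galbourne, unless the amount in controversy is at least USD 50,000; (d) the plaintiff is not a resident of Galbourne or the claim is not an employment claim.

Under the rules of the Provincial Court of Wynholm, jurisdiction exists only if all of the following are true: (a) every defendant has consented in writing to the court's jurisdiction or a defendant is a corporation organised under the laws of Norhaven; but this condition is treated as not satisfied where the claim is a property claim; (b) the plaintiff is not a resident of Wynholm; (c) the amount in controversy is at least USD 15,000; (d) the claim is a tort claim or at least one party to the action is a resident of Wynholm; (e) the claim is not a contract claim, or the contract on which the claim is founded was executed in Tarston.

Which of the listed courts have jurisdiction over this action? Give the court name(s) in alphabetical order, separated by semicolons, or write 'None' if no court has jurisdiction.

the Civil Court of Galbourne; the Provincial Court of Wynholm; the Zefhaven Court of Common Pleas

The Zefhaven Court of Common Pleas:
  (a) The claim is a tort claim, not a consumer claim, so this disjunct is met. And the carve-out is inapplicable — the claim does not concern real property. Met.
  (b) The amount in controversy is USD 245,000, which meets the USD 5,000 floor. Condition met.
  (c) No such written consent has been filed. The proviso rescues it, though: the amount in controversy is USD 245,000, which meets the USD 15,000 floor. Condition met.
  (d) The plaintiff resides in Tarston, which is not Zefhaven, which satisfies one of the alternatives. And the carve-out is inapplicable — the defendants reside as follows — Tansy & Co. in Zefhaven, Varga Trading in Tarmarsh, Beck Marchetti in Tarmarsh — not all in Zefhaven. Condition met.
  (e) Tansy & Co. resides in Zefhaven, so one alternative holds. Met.
  → Every requirement is satisfied — jurisdiction.
The Civil Court of Galbourne:
  (a) The operative events occurred in Norhaven — that alternative is enough. Met.
  (b) The amount in controversy is 245,000 dollars, which meets the USD 75,000 floor, so this disjunct is met. Satisfied.
  (c) Tansy & Co. is organised under the laws of Galbourne, so one alternative holds. Met.
  (d) The plaintiff resides in Tarston, which is not Galbourne, which satisfies one of the alternatives. Condition met.
  → All conditions met; jurisdiction exists.
The Provincial Court of Wynholm:
  (a) Varga Trading is organised under the laws of Norhaven, so this disjunct is met. The exception is not triggered, since the claim is a tort claim, not a property claim. Condition met.
  (b) The plaintiff resides in Tarston, which is not Wynholm. Condition met.
  (c) The amount in controversy is 245,000 dollars, which meets the $15,000 floor. Condition met.
  (d) The claim is a tort claim, which satisfies one of the alternatives. Condition met.
  (e) The claim is a tort claim, not a contract claim, which satisfies one of the alternatives. Satisfied.
  → All conditions met; jurisdiction exists.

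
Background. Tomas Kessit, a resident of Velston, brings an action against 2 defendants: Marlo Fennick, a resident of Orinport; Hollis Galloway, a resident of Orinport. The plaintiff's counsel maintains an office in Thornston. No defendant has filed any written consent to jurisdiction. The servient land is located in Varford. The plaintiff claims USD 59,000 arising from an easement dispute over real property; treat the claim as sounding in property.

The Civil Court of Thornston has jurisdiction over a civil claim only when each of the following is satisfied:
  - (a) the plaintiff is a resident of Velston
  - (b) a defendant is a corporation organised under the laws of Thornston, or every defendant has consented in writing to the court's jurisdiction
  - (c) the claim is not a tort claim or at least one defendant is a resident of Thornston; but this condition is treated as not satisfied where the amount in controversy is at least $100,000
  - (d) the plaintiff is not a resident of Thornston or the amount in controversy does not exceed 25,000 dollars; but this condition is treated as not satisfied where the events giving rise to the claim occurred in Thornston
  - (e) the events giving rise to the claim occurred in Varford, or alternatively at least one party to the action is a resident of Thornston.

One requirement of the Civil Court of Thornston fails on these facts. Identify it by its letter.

(b)

The Civil Court of Thornston:
  (a) The plaintiff resides in Velston. Condition met.
  (b) No defendant is a corporation; no such written consent has been filed — none of the alternatives is met. Condition not met.
  (c) The claim is a property claim, not a tort claim, which satisfies one of the alternatives. And the carve-out is inapplicable — the amount in controversy is $59,000, below the $100,000 floor. Condition met.
  (d) The plaintiff resides in Velston, which is not Thornston, which satisfies one of the alternatives. And the carve-out is inapplicable — the operative events occurred in Varford, not Thornston. Met.
  (e) The operative events occurred in Varford, which satisfies one of the alternatives. Met.
Only condition (b) fails.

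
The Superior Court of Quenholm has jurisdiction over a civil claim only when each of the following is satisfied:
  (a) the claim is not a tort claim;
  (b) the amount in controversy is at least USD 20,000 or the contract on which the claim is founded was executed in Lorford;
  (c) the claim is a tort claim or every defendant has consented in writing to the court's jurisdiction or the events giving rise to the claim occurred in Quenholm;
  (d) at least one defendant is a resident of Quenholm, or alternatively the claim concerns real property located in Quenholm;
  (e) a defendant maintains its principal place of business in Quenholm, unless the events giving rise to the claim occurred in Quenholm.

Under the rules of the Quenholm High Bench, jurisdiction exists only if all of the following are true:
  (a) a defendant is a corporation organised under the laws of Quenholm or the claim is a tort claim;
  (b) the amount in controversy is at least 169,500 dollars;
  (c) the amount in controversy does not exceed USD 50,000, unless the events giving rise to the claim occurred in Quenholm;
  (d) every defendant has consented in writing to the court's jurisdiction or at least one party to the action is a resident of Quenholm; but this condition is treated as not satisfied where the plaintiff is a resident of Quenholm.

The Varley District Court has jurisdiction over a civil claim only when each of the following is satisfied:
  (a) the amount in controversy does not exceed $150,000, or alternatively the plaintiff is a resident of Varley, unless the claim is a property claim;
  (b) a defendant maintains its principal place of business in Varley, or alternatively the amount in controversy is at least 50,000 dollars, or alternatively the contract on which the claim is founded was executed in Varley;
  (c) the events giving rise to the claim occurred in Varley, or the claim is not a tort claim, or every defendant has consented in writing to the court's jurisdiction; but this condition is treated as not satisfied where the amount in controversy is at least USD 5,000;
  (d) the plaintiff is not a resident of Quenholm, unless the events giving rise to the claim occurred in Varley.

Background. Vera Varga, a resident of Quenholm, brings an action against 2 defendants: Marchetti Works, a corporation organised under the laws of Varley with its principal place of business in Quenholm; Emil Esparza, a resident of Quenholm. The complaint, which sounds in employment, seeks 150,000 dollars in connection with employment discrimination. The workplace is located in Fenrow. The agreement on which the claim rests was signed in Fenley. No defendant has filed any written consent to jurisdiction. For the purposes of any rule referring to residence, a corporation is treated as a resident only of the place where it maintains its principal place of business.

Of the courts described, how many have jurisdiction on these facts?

The Superior Court of Quenholm:
  (a) The claim is an employment claim, not a tort claim. Condition met.
  (b) The amount in controversy is $150,000, which meets the USD 20,000 floor, so this disjunct is met. Met.
  (c) The claim is an employment claim, not a tort claim; no such written consent has been filed; the operative events occurred in Fenrow, not Quenholm — every alternative fails. Not met.
  (d) Marchetti Works resides in Quenholm, which satisfies one of the alternatives. Condition met.
  (e) Marchetti Works has its principal place of business in Quenholm. Condition met.
  → The court lacks jurisdiction.
The Quenholm High Bench:
  (a) The corporate defendant(s) are organised in Varley, not Quenholm; the claim is an employment claim, not a tort claim — no alternative holds. Fails.
  (b) The amount in controversy is USD 150,000, below the USD 169,500 floor. Fails.
  (c) The amount in controversy is $150,000, above the USD 50,000 ceiling. And the operative events occurred in Fenrow, not Quenholm, so the proviso does not save it. Not satisfied.
  (d) Vera Varga resides in Quenholm, so one alternative holds. However, the plaintiff resides in Quenholm, which falls within the stated exception and so defeats the condition. Not satisfied.
  → At least one condition fails; no jurisdiction.
The Varley District Court:
  (a) The amount in controversy is USD 150,000, within the $150,000 ceiling, so one alternative holds. Condition met.
  (b) The amount in controversy is $150,000, which meets the 50,000 dollars floor, so one alternative holds. Condition met.
  (c) The claim is an employment claim, not a tort claim, so one alternative holds. But the carve-out bites: the amount in controversy is USD 150,000, which meets the USD 5,000 floor. Not met.
  (d) The plaintiff resides in Quenholm. And the operative events occurred in Fenrow, not Varley, so the proviso does not save it. Condition not met.
  → No jurisdiction.
No court satisfies all of its conditions.

0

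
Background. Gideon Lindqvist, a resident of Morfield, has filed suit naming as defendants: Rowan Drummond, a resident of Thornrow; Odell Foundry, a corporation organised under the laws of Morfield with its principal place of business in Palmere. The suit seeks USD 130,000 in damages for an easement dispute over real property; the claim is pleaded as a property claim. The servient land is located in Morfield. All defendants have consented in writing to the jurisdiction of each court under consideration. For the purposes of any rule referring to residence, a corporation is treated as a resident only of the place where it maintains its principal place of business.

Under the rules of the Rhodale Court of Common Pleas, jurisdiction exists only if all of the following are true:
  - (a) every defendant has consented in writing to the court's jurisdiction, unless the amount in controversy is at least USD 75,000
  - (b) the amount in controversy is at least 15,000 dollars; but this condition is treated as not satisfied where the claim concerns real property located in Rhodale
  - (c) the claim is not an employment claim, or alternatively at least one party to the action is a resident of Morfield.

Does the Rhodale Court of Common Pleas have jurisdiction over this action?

Yes

The Rhodale Court of Common Pleas:
  (a) Every defendant has filed written consent. Met.
  (b) The amount in controversy is 130,000 dollars, which meets the $15,000 floor. The carve-out does not apply: the property lies in Morfield, not Rhodale. Condition met.
  (c) The claim is a property claim, not an employment claim — that alternative is enough. Condition met.
  → Every requirement is satisfied — jurisdiction.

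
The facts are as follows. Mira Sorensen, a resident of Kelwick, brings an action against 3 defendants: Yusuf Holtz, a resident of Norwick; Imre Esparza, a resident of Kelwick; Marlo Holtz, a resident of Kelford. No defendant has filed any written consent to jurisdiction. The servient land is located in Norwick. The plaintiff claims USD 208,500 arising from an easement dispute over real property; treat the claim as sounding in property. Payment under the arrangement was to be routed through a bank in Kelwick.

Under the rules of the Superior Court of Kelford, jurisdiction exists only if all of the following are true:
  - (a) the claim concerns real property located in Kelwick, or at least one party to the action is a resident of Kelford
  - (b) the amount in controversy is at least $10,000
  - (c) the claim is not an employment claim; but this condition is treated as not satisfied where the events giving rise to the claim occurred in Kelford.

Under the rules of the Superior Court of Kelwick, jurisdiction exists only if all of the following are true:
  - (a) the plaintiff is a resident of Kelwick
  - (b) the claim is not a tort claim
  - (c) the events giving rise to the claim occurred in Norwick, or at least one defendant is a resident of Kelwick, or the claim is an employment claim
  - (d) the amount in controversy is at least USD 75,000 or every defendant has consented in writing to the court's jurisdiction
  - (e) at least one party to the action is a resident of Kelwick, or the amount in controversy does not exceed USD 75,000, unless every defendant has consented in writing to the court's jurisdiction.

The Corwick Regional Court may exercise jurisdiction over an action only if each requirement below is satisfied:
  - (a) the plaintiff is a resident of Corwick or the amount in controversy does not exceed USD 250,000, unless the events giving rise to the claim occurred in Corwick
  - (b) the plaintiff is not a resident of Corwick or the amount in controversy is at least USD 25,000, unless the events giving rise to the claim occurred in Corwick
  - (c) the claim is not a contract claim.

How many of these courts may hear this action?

The Superior Court of Kelford:
  (a) Marlo Holtz resides in Kelford, so one alternative holds. Met.
  (b) The amount in controversy is $208,500, which meets the 10,000 dollars floor. Met.
  (c) The claim is a property claim, not an employment claim. The exception is not triggered, since the operative events occurred in Norwick, not Kelford. Satisfied.
  → Every requirement is satisfied — jurisdiction.
The Superior Court of Kelwick:
  (a) The plaintiff resides in Kelwick. Condition met.
  (b) The claim is a property claim, not a tort claim. Satisfied.
  (c) The operative events occurred in Norwick, so one alternative holds. Satisfied.
  (d) The amount in controversy is 208,500 dollars, which meets the $75,000 floor, so one alternative holds. Satisfied.
  (e) Mira Sorensen resides in Kelwick, so this disjunct is met. Condition met.
  → Every requirement is satisfied — jurisdiction.
The Corwick Regional Court:
  (a) The amount in controversy is 208,500 dollars, within the $250,000 ceiling, so one alternative holds. Met.
  (b) The plaintiff resides in Kelwick, which is not Corwick, so this disjunct is met. Condition met.
  (c) The claim is a property claim, not a contract claim. Satisfied.
  → Jurisdiction lies.
Courts with jurisdiction: the Superior Court of Kelford, the Superior Court of Kelwick, the Corwick Regional Court — 3 in total.

3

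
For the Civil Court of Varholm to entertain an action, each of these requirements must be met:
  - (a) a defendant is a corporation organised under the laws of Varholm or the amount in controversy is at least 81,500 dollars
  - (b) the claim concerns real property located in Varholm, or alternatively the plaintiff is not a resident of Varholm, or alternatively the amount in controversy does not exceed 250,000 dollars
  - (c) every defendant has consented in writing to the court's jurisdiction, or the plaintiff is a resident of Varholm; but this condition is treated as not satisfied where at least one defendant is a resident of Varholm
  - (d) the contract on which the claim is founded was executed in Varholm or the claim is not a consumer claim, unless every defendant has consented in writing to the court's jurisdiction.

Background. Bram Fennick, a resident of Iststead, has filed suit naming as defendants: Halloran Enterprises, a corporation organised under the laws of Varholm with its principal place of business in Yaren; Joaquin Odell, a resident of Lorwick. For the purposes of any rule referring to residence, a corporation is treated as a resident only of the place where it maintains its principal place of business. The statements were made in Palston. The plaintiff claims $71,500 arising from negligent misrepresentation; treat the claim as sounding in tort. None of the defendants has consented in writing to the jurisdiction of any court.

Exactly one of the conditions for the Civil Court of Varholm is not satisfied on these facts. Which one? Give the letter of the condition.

The Civil Court of Varholm:
  (a) Halloran Enterprises is organised under the laws of Varholm, so this disjunct is met. Met.
  (b) The plaintiff resides in Iststead, which is not Varholm, so this disjunct is met. Condition met.
  (c) No such written consent has been filed; the plaintiff resides in Iststead, not Varholm — no alternative holds. Not met.
  (d) The claim is a tort claim, not a consumer claim, so one alternative holds. Satisfied.
Only condition (c) fails.

(c)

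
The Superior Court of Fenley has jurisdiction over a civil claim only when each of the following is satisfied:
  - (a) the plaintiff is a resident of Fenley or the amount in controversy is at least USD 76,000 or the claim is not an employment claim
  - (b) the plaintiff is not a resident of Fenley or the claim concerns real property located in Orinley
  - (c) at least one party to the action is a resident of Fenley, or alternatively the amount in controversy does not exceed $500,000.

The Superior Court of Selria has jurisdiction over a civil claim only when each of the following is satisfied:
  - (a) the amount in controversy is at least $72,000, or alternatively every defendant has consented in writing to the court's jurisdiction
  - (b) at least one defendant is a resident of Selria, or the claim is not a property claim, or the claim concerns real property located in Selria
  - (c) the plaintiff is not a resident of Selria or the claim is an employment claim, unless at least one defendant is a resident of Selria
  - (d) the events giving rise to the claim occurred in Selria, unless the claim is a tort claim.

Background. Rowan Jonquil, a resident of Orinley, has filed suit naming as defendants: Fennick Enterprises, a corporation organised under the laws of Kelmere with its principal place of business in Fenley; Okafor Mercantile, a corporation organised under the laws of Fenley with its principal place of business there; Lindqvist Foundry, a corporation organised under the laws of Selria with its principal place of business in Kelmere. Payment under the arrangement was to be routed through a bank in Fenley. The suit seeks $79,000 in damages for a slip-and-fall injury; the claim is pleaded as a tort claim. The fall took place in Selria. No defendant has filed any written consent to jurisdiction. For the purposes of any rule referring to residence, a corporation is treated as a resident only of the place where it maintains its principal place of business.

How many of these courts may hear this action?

2

The Superior Court of Fenley:
  (a) The amount in controversy is USD 79,000, which meets the 76,000 dollars floor, so one alternative holds. Condition met.
  (b) The plaintiff resides in Orinley, which is not Fenley — that alternative is enough. Condition met.
  (c) Fennick Enterprises resides in Fenley, so this disjunct is met. Condition met.
  → The court has jurisdiction.
The Superior Court of Selria:
  (a) The amount in controversy is 79,000 dollars, which meets the USD 72,000 floor — that alternative is enough. Condition met.
  (b) The claim is a tort claim, not a property claim, so one alternative holds. Satisfied.
  (c) The plaintiff resides in Orinley, which is not Selria — that alternative is enough. Met.
  (d) The operative events occurred in Selria. Condition met.
  → Every requirement is satisfied — jurisdiction.
Courts with jurisdiction: the Superior Court of Fenley, the Superior Court of Selria — 2 in total.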